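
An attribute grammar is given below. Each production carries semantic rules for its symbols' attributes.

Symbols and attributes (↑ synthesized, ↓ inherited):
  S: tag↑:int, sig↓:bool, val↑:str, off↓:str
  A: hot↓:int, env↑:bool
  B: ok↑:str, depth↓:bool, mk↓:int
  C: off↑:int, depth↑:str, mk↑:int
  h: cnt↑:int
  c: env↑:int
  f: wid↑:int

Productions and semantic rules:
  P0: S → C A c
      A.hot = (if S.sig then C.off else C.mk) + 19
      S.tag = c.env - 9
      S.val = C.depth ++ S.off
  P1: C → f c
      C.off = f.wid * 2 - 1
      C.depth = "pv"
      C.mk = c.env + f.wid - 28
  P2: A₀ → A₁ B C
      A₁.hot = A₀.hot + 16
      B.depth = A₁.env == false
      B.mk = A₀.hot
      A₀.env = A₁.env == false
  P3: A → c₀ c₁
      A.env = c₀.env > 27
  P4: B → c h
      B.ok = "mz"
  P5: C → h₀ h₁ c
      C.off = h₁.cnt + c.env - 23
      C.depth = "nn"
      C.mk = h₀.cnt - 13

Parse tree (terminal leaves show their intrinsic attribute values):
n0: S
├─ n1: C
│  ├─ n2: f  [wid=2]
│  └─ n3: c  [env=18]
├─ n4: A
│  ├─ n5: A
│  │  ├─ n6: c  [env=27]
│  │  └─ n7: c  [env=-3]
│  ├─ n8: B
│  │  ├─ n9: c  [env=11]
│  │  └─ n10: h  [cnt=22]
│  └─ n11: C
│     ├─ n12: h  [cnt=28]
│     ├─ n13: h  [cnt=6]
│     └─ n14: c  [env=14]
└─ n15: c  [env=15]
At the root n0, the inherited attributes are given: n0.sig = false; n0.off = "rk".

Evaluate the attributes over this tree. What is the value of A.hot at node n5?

1. n0.sig = false  [given at root]
2. n0.off = "rk"  [given at root]
3. n2.wid = 2  [terminal]
4. n3.env = 18  [terminal]
5. n1.off = 3  [f.wid * 2 - 1]
6. n1.depth = "pv"  ["pv"]
7. n1.mk = -8  [c.env + f.wid - 28]
8. n4.hot = 11  [(if S.sig then C.off else C.mk) + 19]
9. n5.hot = 27  [A₀.hot + 16]
10. n6.env = 27  [terminal]
11. n7.env = -3  [terminal]
12. n5.env = false  [c₀.env > 27]
13. n8.depth = true  [A₁.env == false]
14. n8.mk = 11  [A₀.hot]
15. n9.env = 11  [terminal]
16. n10.cnt = 22  [terminal]
17. n8.ok = "mz"  ["mz"]
18. n12.cnt = 28  [terminal]
19. n13.cnt = 6  [terminal]
20. n14.env = 14  [terminal]
21. n11.off = -3  [h₁.cnt + c.env - 23]
22. n11.depth = "nn"  ["nn"]
23. n11.mk = 15  [h₀.cnt - 13]
24. n4.env = true  [A₁.env == false]
25. n15.env = 15  [terminal]
26. n0.tag = 6  [c.env - 9]
27. n0.val = "pvrk"  [C.depth ++ S.off]

27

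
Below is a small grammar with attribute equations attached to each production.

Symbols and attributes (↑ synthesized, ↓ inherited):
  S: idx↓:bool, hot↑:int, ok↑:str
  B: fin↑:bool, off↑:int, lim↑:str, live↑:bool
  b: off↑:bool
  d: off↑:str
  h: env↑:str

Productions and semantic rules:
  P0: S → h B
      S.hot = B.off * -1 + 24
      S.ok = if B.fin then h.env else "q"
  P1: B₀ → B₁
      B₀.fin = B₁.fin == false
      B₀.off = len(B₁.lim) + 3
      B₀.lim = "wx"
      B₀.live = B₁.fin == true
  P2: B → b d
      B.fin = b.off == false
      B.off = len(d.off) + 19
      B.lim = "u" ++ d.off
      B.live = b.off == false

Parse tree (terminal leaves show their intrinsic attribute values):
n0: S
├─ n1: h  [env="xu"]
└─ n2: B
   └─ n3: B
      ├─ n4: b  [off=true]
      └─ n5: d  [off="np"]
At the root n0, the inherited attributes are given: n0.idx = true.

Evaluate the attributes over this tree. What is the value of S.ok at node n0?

"xu"

1. n0.idx = true  [given at root]
2. n1.env = "xu"  [terminal]
3. n4.off = true  [terminal]
4. n5.off = "np"  [terminal]
5. n3.fin = false  [b.off == false]
6. n3.off = 21  [len(d.off) + 19]
7. n3.lim = "unp"  ["u" ++ d.off]
8. n3.live = false  [b.off == false]
9. n2.fin = true  [B₁.fin == false]
10. n2.off = 6  [len(B₁.lim) + 3]
11. n2.lim = "wx"  ["wx"]
12. n2.live = false  [B₁.fin == true]
13. n0.hot = 18  [B.off * -1 + 24]
14. n0.ok = "xu"  [if B.fin then h.env else "q"]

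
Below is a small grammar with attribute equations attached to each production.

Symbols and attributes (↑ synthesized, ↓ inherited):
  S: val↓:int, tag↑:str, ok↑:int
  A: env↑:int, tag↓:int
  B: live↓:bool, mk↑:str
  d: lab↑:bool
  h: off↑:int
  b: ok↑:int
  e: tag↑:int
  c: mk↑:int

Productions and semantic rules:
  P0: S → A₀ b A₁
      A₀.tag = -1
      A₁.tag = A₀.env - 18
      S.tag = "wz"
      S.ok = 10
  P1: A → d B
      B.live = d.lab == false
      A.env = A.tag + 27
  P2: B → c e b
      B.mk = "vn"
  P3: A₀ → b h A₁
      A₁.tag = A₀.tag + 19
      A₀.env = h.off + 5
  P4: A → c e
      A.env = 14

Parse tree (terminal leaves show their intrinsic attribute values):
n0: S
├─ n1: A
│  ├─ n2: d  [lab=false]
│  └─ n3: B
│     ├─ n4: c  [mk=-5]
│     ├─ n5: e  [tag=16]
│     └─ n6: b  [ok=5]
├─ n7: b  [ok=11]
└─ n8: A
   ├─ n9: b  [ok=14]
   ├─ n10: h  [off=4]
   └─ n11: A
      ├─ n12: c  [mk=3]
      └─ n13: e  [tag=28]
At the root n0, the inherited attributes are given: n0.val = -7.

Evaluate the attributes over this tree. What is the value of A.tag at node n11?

1. n0.val = -7  [given at root]
2. n1.tag = -1  [-1]
3. n2.lab = false  [terminal]
4. n3.live = true  [d.lab == false]
5. n4.mk = -5  [terminal]
6. n5.tag = 16  [terminal]
7. n6.ok = 5  [terminal]
8. n3.mk = "vn"  ["vn"]
9. n1.env = 26  [A.tag + 27]
10. n7.ok = 11  [terminal]
11. n8.tag = 8  [A₀.env - 18]
12. n9.ok = 14  [terminal]
13. n10.off = 4  [terminal]
14. n11.tag = 27  [A₀.tag + 19]
15. n12.mk = 3  [terminal]
16. n13.tag = 28  [terminal]
17. n11.env = 14  [14]
18. n8.env = 9  [h.off + 5]
19. n0.tag = "wz"  ["wz"]
20. n0.ok = 10  [10]

27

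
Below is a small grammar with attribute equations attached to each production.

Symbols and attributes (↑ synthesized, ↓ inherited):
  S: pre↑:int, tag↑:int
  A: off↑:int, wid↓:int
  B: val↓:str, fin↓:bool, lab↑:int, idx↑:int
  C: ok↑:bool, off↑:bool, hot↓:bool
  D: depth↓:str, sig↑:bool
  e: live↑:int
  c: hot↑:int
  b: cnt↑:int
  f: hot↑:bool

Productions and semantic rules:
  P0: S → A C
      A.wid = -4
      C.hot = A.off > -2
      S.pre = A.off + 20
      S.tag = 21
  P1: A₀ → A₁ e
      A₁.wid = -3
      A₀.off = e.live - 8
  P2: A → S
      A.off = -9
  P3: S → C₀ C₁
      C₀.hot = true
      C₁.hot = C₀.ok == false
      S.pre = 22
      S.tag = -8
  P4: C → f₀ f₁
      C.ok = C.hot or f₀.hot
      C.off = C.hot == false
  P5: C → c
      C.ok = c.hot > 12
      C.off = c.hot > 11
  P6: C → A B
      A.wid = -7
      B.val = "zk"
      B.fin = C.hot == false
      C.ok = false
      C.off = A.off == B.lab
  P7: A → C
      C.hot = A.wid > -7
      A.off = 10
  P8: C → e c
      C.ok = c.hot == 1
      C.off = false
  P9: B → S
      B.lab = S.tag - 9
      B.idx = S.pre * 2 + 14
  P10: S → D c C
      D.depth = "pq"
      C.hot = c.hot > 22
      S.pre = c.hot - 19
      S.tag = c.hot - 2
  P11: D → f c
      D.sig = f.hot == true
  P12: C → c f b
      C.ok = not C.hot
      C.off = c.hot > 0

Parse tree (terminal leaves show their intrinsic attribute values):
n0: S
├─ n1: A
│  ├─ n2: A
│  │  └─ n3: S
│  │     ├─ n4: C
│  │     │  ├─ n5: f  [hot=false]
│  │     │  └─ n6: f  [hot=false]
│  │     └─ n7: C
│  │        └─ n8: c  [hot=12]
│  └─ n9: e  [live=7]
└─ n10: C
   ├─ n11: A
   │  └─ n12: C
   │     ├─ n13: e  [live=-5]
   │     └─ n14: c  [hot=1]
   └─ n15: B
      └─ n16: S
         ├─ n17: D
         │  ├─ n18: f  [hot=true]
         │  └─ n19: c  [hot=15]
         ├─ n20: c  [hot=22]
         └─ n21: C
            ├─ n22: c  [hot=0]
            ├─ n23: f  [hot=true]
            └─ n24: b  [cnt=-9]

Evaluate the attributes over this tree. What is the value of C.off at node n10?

false

1. n1.wid = -4  [-4]
2. n2.wid = -3  [-3]
3. n4.hot = true  [true]
4. n5.hot = false  [terminal]
5. n6.hot = false  [terminal]
6. n4.ok = true  [C.hot or f₀.hot]
7. n4.off = false  [C.hot == false]
8. n7.hot = false  [C₀.ok == false]
9. n8.hot = 12  [terminal]
10. n7.ok = false  [c.hot > 12]
11. n7.off = true  [c.hot > 11]
12. n3.pre = 22  [22]
13. n3.tag = -8  [-8]
14. n2.off = -9  [-9]
15. n9.live = 7  [terminal]
16. n1.off = -1  [e.live - 8]
17. n10.hot = true  [A.off > -2]
18. n11.wid = -7  [-7]
19. n12.hot = false  [A.wid > -7]
20. n13.live = -5  [terminal]
21. n14.hot = 1  [terminal]
22. n12.ok = true  [c.hot == 1]
23. n12.off = false  [false]
24. n11.off = 10  [10]
25. n15.val = "zk"  ["zk"]
26. n15.fin = false  [C.hot == false]
27. n17.depth = "pq"  ["pq"]
28. n18.hot = true  [terminal]
29. n19.hot = 15  [terminal]
30. n17.sig = true  [f.hot == true]
31. n20.hot = 22  [terminal]
32. n21.hot = false  [c.hot > 22]
33. n22.hot = 0  [terminal]
34. n23.hot = true  [terminal]
35. n24.cnt = -9  [terminal]
36. n21.ok = true  [not C.hot]
37. n21.off = false  [c.hot > 0]
38. n16.pre = 3  [c.hot - 19]
39. n16.tag = 20  [c.hot - 2]
40. n15.lab = 11  [S.tag - 9]
41. n15.idx = 20  [S.pre * 2 + 14]
42. n10.ok = false  [false]
43. n10.off = false  [A.off == B.lab]
44. n0.pre = 19  [A.off + 20]
45. n0.tag = 21  [21]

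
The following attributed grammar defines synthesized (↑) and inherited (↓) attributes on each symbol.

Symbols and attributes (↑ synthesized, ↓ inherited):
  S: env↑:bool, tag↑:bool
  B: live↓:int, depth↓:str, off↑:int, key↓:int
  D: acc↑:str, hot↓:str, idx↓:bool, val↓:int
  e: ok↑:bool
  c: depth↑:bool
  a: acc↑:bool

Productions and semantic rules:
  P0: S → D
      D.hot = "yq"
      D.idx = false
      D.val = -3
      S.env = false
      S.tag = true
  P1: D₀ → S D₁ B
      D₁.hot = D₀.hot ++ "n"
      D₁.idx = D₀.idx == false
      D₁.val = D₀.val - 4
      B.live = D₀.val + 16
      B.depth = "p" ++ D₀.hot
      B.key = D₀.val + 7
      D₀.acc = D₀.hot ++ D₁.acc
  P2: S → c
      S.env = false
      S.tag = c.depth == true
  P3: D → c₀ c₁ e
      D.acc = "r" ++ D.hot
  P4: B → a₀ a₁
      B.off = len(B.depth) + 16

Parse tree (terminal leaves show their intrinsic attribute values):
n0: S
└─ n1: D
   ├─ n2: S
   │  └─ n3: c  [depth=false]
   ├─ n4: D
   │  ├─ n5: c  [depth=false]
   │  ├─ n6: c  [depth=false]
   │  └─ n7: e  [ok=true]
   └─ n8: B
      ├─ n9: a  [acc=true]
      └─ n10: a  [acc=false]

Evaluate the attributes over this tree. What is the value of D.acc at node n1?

"yqryqn"

1. n1.hot = "yq"  ["yq"]
2. n1.idx = false  [false]
3. n1.val = -3  [-3]
4. n3.depth = false  [terminal]
5. n2.env = false  [false]
6. n2.tag = false  [c.depth == true]
7. n4.hot = "yqn"  [D₀.hot ++ "n"]
8. n4.idx = true  [D₀.idx == false]
9. n4.val = -7  [D₀.val - 4]
10. n5.depth = false  [terminal]
11. n6.depth = false  [terminal]
12. n7.ok = true  [terminal]
13. n4.acc = "ryqn"  ["r" ++ D.hot]
14. n8.live = 13  [D₀.val + 16]
15. n8.depth = "pyq"  ["p" ++ D₀.hot]
16. n8.key = 4  [D₀.val + 7]
17. n9.acc = true  [terminal]
18. n10.acc = false  [terminal]
19. n8.off = 19  [len(B.depth) + 16]
20. n1.acc = "yqryqn"  [D₀.hot ++ D₁.acc]
21. n0.env = false  [false]
22. n0.tag = true  [true]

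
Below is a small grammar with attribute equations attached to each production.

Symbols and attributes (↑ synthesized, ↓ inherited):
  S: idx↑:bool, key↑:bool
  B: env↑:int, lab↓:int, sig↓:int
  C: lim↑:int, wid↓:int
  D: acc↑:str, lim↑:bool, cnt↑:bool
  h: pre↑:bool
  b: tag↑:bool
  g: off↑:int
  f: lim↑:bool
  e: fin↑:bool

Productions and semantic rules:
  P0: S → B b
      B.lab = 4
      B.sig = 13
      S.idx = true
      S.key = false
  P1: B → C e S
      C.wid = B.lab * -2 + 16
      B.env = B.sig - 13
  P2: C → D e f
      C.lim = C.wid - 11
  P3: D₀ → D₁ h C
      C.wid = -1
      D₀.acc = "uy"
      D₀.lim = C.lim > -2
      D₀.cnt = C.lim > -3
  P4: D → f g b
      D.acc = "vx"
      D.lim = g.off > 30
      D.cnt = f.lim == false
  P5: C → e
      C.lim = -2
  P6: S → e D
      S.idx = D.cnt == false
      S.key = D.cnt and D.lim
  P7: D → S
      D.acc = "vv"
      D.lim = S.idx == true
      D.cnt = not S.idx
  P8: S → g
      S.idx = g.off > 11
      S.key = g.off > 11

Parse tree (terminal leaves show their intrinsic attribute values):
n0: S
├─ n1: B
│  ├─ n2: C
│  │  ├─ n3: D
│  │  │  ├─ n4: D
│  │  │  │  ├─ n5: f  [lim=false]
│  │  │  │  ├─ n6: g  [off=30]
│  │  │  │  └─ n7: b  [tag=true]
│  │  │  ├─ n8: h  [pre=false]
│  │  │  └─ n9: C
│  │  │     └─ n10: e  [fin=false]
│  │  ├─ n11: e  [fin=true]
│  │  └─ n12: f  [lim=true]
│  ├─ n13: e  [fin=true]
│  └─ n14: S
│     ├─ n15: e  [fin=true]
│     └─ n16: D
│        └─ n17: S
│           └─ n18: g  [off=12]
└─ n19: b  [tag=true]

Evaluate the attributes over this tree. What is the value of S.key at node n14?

1. n1.lab = 4  [4]
2. n1.sig = 13  [13]
3. n2.wid = 8  [B.lab * -2 + 16]
4. n5.lim = false  [terminal]
5. n6.off = 30  [terminal]
6. n7.tag = true  [terminal]
7. n4.acc = "vx"  ["vx"]
8. n4.lim = false  [g.off > 30]
9. n4.cnt = true  [f.lim == false]
10. n8.pre = false  [terminal]
11. n9.wid = -1  [-1]
12. n10.fin = false  [terminal]
13. n9.lim = -2  [-2]
14. n3.acc = "uy"  ["uy"]
15. n3.lim = false  [C.lim > -2]
16. n3.cnt = true  [C.lim > -3]
17. n11.fin = true  [terminal]
18. n12.lim = true  [terminal]
19. n2.lim = -3  [C.wid - 11]
20. n13.fin = true  [terminal]
21. n15.fin = true  [terminal]
22. n18.off = 12  [terminal]
23. n17.idx = true  [g.off > 11]
24. n17.key = true  [g.off > 11]
25. n16.acc = "vv"  ["vv"]
26. n16.lim = true  [S.idx == true]
27. n16.cnt = false  [not S.idx]
28. n14.idx = true  [D.cnt == false]
29. n14.key = false  [D.cnt and D.lim]
30. n1.env = 0  [B.sig - 13]
31. n19.tag = true  [terminal]
32. n0.idx = true  [true]
33. n0.key = false  [false]

false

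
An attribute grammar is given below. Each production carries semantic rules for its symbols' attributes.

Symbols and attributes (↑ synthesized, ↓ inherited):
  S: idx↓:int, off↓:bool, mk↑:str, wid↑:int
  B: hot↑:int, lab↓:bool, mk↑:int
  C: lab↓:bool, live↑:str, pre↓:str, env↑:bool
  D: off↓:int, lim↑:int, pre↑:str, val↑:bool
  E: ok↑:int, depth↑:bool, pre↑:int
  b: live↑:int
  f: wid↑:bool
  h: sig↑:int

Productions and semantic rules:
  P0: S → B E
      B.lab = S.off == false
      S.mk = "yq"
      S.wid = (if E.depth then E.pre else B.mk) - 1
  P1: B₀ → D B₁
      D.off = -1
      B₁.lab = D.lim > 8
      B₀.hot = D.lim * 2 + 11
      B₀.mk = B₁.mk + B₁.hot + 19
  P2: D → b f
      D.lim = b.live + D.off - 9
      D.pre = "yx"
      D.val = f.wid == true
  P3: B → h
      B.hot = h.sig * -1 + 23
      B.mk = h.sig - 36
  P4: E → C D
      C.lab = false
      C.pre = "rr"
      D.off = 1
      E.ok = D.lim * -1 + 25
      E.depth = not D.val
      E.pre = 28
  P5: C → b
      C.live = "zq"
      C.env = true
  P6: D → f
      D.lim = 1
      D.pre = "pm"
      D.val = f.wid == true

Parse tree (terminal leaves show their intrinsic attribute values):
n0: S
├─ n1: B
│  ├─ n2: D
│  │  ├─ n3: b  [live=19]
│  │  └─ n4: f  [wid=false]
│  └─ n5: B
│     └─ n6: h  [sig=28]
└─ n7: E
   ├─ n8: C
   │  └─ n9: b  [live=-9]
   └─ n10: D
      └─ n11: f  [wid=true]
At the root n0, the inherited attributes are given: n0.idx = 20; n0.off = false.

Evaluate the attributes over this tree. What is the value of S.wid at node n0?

5

1. n0.idx = 20  [given at root]
2. n0.off = false  [given at root]
3. n1.lab = true  [S.off == false]
4. n2.off = -1  [-1]
5. n3.live = 19  [terminal]
6. n4.wid = false  [terminal]
7. n2.lim = 9  [b.live + D.off - 9]
8. n2.pre = "yx"  ["yx"]
9. n2.val = false  [f.wid == true]
10. n5.lab = true  [D.lim > 8]
11. n6.sig = 28  [terminal]
12. n5.hot = -5  [h.sig * -1 + 23]
13. n5.mk = -8  [h.sig - 36]
14. n1.hot = 29  [D.lim * 2 + 11]
15. n1.mk = 6  [B₁.mk + B₁.hot + 19]
16. n8.lab = false  [false]
17. n8.pre = "rr"  ["rr"]
18. n9.live = -9  [terminal]
19. n8.live = "zq"  ["zq"]
20. n8.env = true  [true]
21. n10.off = 1  [1]
22. n11.wid = true  [terminal]
23. n10.lim = 1  [1]
24. n10.pre = "pm"  ["pm"]
25. n10.val = true  [f.wid == true]
26. n7.ok = 24  [D.lim * -1 + 25]
27. n7.depth = false  [not D.val]
28. n7.pre = 28  [28]
29. n0.mk = "yq"  ["yq"]
30. n0.wid = 5  [(if E.depth then E.pre else B.mk) - 1]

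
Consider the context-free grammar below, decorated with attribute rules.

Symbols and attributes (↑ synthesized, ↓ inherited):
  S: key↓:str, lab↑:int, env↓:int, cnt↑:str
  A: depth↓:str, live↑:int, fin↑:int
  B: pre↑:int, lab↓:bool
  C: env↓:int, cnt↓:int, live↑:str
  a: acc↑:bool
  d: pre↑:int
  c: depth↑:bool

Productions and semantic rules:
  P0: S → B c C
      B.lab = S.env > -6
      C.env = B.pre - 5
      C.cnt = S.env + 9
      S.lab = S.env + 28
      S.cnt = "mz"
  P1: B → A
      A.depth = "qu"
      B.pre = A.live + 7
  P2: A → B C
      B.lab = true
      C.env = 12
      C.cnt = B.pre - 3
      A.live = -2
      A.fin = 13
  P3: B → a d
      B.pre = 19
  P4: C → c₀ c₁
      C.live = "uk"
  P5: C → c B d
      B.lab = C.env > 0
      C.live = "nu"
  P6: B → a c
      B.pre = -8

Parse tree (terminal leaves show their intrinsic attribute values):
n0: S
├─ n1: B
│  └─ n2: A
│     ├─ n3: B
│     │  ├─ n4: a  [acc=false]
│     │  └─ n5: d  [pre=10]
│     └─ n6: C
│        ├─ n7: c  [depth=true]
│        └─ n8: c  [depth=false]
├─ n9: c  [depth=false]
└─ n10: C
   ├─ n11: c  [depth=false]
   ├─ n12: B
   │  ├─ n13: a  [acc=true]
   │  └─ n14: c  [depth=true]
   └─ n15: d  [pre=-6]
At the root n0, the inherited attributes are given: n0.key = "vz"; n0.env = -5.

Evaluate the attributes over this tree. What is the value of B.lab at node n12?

1. n0.key = "vz"  [given at root]
2. n0.env = -5  [given at root]
3. n1.lab = true  [S.env > -6]
4. n2.depth = "qu"  ["qu"]
5. n3.lab = true  [true]
6. n4.acc = false  [terminal]
7. n5.pre = 10  [terminal]
8. n3.pre = 19  [19]
9. n6.env = 12  [12]
10. n6.cnt = 16  [B.pre - 3]
11. n7.depth = true  [terminal]
12. n8.depth = false  [terminal]
13. n6.live = "uk"  ["uk"]
14. n2.live = -2  [-2]
15. n2.fin = 13  [13]
16. n1.pre = 5  [A.live + 7]
17. n9.depth = false  [terminal]
18. n10.env = 0  [B.pre - 5]
19. n10.cnt = 4  [S.env + 9]
20. n11.depth = false  [terminal]
21. n12.lab = false  [C.env > 0]
22. n13.acc = true  [terminal]
23. n14.depth = true  [terminal]
24. n12.pre = -8  [-8]
25. n15.pre = -6  [terminal]
26. n10.live = "nu"  ["nu"]
27. n0.lab = 23  [S.env + 28]
28. n0.cnt = "mz"  ["mz"]

false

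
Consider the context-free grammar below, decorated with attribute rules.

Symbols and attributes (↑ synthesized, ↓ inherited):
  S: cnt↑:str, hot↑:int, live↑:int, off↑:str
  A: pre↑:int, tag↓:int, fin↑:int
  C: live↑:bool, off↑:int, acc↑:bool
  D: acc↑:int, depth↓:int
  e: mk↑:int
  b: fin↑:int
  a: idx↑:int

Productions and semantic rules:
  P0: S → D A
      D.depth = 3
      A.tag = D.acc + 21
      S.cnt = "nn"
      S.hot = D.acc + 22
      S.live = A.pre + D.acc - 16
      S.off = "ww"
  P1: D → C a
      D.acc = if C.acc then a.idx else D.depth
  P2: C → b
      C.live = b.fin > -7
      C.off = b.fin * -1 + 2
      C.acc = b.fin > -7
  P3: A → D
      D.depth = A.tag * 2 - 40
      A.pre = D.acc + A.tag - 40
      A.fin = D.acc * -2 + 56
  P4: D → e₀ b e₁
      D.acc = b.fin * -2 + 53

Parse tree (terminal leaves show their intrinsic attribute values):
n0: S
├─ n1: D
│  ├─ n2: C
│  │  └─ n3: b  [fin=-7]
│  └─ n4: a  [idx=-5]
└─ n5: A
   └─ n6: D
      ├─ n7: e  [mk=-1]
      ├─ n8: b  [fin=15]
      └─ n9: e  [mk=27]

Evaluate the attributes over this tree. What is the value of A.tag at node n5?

24

1. n1.depth = 3  [3]
2. n3.fin = -7  [terminal]
3. n2.live = false  [b.fin > -7]
4. n2.off = 9  [b.fin * -1 + 2]
5. n2.acc = false  [b.fin > -7]
6. n4.idx = -5  [terminal]
7. n1.acc = 3  [if C.acc then a.idx else D.depth]
8. n5.tag = 24  [D.acc + 21]
9. n6.depth = 8  [A.tag * 2 - 40]
10. n7.mk = -1  [terminal]
11. n8.fin = 15  [terminal]
12. n9.mk = 27  [terminal]
13. n6.acc = 23  [b.fin * -2 + 53]
14. n5.pre = 7  [D.acc + A.tag - 40]
15. n5.fin = 10  [D.acc * -2 + 56]
16. n0.cnt = "nn"  ["nn"]
17. n0.hot = 25  [D.acc + 22]
18. n0.live = -6  [A.pre + D.acc - 16]
19. n0.off = "ww"  ["ww"]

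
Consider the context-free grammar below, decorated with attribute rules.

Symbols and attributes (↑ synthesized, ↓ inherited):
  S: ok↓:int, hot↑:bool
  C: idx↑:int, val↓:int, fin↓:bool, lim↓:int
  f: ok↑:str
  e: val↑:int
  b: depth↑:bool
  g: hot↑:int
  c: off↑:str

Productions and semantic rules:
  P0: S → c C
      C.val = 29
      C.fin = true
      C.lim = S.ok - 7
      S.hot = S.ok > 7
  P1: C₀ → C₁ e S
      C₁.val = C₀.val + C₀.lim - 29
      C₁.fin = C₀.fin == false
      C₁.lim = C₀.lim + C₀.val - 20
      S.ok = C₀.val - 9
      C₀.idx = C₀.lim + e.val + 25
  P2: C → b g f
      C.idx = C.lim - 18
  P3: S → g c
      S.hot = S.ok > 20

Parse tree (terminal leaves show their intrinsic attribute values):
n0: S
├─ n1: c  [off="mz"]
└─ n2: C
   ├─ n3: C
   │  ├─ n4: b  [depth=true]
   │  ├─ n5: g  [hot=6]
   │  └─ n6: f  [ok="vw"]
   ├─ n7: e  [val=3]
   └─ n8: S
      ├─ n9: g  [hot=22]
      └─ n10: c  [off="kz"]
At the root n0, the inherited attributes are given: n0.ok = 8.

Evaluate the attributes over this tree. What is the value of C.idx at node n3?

-8

1. n0.ok = 8  [given at root]
2. n1.off = "mz"  [terminal]
3. n2.val = 29  [29]
4. n2.fin = true  [true]
5. n2.lim = 1  [S.ok - 7]
6. n3.val = 1  [C₀.val + C₀.lim - 29]
7. n3.fin = false  [C₀.fin == false]
8. n3.lim = 10  [C₀.lim + C₀.val - 20]
9. n4.depth = true  [terminal]
10. n5.hot = 6  [terminal]
11. n6.ok = "vw"  [terminal]
12. n3.idx = -8  [C.lim - 18]
13. n7.val = 3  [terminal]
14. n8.ok = 20  [C₀.val - 9]
15. n9.hot = 22  [terminal]
16. n10.off = "kz"  [terminal]
17. n8.hot = false  [S.ok > 20]
18. n2.idx = 29  [C₀.lim + e.val + 25]
19. n0.hot = true  [S.ok > 7]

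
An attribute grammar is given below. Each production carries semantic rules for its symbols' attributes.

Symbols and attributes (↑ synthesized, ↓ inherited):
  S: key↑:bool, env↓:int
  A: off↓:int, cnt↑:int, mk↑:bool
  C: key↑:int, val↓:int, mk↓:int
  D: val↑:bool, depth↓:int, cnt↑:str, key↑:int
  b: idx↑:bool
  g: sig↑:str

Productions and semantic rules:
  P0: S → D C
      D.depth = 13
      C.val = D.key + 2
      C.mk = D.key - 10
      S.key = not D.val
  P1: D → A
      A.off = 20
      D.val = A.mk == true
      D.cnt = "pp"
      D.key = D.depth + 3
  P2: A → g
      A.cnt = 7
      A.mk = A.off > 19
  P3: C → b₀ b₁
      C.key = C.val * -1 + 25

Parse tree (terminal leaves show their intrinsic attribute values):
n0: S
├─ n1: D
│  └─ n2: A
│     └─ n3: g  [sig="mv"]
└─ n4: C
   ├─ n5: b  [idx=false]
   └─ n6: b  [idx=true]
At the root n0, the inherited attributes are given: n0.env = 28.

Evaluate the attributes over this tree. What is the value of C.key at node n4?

7

1. n0.env = 28  [given at root]
2. n1.depth = 13  [13]
3. n2.off = 20  [20]
4. n3.sig = "mv"  [terminal]
5. n2.cnt = 7  [7]
6. n2.mk = true  [A.off > 19]
7. n1.val = true  [A.mk == true]
8. n1.cnt = "pp"  ["pp"]
9. n1.key = 16  [D.depth + 3]
10. n4.val = 18  [D.key + 2]
11. n4.mk = 6  [D.key - 10]
12. n5.idx = false  [terminal]
13. n6.idx = true  [terminal]
14. n4.key = 7  [C.val * -1 + 25]
15. n0.key = false  [not D.val]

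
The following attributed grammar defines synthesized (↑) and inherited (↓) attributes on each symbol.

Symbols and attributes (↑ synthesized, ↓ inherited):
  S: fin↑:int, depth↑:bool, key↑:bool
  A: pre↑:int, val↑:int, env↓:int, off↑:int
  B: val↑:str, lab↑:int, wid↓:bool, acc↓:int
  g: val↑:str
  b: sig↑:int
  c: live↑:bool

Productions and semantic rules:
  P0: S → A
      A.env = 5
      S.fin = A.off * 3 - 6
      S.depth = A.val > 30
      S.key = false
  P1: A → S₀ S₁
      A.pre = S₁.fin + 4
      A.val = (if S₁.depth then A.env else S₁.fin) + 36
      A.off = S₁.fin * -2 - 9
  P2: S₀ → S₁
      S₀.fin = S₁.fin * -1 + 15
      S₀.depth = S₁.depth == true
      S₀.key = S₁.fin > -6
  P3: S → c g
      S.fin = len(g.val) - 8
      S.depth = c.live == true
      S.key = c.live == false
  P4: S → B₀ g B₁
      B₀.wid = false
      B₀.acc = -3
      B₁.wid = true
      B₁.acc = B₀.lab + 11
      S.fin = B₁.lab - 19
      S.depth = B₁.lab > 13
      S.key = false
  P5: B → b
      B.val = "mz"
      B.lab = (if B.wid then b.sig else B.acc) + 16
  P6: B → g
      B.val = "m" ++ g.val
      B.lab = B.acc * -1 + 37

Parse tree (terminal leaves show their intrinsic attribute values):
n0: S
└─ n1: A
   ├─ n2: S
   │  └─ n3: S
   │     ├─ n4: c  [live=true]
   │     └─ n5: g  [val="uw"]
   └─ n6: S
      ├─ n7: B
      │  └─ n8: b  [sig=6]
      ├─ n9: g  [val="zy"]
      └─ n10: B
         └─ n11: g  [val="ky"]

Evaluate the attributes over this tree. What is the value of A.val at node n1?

30

1. n1.env = 5  [5]
2. n4.live = true  [terminal]
3. n5.val = "uw"  [terminal]
4. n3.fin = -6  [len(g.val) - 8]
5. n3.depth = true  [c.live == true]
6. n3.key = false  [c.live == false]
7. n2.fin = 21  [S₁.fin * -1 + 15]
8. n2.depth = true  [S₁.depth == true]
9. n2.key = false  [S₁.fin > -6]
10. n7.wid = false  [false]
11. n7.acc = -3  [-3]
12. n8.sig = 6  [terminal]
13. n7.val = "mz"  ["mz"]
14. n7.lab = 13  [(if B.wid then b.sig else B.acc) + 16]
15. n9.val = "zy"  [terminal]
16. n10.wid = true  [true]
17. n10.acc = 24  [B₀.lab + 11]
18. n11.val = "ky"  [terminal]
19. n10.val = "mky"  ["m" ++ g.val]
20. n10.lab = 13  [B.acc * -1 + 37]
21. n6.fin = -6  [B₁.lab - 19]
22. n6.depth = false  [B₁.lab > 13]
23. n6.key = false  [false]
24. n1.pre = -2  [S₁.fin + 4]
25. n1.val = 30  [(if S₁.depth then A.env else S₁.fin) + 36]
26. n1.off = 3  [S₁.fin * -2 - 9]
27. n0.fin = 3  [A.off * 3 - 6]
28. n0.depth = false  [A.val > 30]
29. n0.key = false  [false]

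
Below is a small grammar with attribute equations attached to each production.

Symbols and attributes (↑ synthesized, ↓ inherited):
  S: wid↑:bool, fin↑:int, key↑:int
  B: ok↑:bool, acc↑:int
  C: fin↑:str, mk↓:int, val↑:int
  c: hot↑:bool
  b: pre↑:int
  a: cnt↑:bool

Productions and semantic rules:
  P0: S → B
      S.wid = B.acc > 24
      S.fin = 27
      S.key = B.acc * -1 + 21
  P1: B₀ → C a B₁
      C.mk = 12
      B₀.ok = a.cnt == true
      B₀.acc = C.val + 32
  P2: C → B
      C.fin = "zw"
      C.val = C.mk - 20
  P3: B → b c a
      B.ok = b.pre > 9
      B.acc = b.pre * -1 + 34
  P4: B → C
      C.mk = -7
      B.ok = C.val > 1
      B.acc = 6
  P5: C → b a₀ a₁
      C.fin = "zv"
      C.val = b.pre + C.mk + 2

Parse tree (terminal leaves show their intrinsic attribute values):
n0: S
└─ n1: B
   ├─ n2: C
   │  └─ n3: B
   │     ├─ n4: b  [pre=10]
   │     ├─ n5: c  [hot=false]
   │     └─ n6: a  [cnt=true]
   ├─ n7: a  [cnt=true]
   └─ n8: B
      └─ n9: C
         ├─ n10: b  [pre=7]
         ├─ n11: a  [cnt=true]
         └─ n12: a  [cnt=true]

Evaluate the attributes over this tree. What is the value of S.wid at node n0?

1. n2.mk = 12  [12]
2. n4.pre = 10  [terminal]
3. n5.hot = false  [terminal]
4. n6.cnt = true  [terminal]
5. n3.ok = true  [b.pre > 9]
6. n3.acc = 24  [b.pre * -1 + 34]
7. n2.fin = "zw"  ["zw"]
8. n2.val = -8  [C.mk - 20]
9. n7.cnt = true  [terminal]
10. n9.mk = -7  [-7]
11. n10.pre = 7  [terminal]
12. n11.cnt = true  [terminal]
13. n12.cnt = true  [terminal]
14. n9.fin = "zv"  ["zv"]
15. n9.val = 2  [b.pre + C.mk + 2]
16. n8.ok = true  [C.val > 1]
17. n8.acc = 6  [6]
18. n1.ok = true  [a.cnt == true]
19. n1.acc = 24  [C.val + 32]
20. n0.wid = false  [B.acc > 24]
21. n0.fin = 27  [27]
22. n0.key = -3  [B.acc * -1 + 21]

false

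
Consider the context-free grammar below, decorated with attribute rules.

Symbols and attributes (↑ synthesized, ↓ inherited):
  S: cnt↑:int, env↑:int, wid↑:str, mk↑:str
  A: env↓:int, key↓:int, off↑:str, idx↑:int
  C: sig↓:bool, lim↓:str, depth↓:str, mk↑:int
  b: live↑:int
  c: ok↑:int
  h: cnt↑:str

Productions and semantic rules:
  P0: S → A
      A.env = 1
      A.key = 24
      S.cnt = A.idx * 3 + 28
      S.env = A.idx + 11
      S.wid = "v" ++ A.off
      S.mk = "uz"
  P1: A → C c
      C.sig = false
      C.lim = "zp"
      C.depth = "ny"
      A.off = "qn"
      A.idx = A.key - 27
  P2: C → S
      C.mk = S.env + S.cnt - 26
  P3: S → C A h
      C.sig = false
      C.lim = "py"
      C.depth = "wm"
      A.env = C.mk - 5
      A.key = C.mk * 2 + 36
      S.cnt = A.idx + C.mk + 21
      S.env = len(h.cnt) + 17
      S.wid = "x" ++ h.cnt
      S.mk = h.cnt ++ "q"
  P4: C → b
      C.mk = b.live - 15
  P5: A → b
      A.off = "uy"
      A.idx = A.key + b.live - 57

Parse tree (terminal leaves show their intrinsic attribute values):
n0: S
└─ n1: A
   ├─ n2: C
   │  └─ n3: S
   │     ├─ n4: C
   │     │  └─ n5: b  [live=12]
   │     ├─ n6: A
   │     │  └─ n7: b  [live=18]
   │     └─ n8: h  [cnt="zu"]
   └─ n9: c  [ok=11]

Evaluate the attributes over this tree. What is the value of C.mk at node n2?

2

1. n1.env = 1  [1]
2. n1.key = 24  [24]
3. n2.sig = false  [false]
4. n2.lim = "zp"  ["zp"]
5. n2.depth = "ny"  ["ny"]
6. n4.sig = false  [false]
7. n4.lim = "py"  ["py"]
8. n4.depth = "wm"  ["wm"]
9. n5.live = 12  [terminal]
10. n4.mk = -3  [b.live - 15]
11. n6.env = -8  [C.mk - 5]
12. n6.key = 30  [C.mk * 2 + 36]
13. n7.live = 18  [terminal]
14. n6.off = "uy"  ["uy"]
15. n6.idx = -9  [A.key + b.live - 57]
16. n8.cnt = "zu"  [terminal]
17. n3.cnt = 9  [A.idx + C.mk + 21]
18. n3.env = 19  [len(h.cnt) + 17]
19. n3.wid = "xzu"  ["x" ++ h.cnt]
20. n3.mk = "zuq"  [h.cnt ++ "q"]
21. n2.mk = 2  [S.env + S.cnt - 26]
22. n9.ok = 11  [terminal]
23. n1.off = "qn"  ["qn"]
24. n1.idx = -3  [A.key - 27]
25. n0.cnt = 19  [A.idx * 3 + 28]
26. n0.env = 8  [A.idx + 11]
27. n0.wid = "vqn"  ["v" ++ A.off]
28. n0.mk = "uz"  ["uz"]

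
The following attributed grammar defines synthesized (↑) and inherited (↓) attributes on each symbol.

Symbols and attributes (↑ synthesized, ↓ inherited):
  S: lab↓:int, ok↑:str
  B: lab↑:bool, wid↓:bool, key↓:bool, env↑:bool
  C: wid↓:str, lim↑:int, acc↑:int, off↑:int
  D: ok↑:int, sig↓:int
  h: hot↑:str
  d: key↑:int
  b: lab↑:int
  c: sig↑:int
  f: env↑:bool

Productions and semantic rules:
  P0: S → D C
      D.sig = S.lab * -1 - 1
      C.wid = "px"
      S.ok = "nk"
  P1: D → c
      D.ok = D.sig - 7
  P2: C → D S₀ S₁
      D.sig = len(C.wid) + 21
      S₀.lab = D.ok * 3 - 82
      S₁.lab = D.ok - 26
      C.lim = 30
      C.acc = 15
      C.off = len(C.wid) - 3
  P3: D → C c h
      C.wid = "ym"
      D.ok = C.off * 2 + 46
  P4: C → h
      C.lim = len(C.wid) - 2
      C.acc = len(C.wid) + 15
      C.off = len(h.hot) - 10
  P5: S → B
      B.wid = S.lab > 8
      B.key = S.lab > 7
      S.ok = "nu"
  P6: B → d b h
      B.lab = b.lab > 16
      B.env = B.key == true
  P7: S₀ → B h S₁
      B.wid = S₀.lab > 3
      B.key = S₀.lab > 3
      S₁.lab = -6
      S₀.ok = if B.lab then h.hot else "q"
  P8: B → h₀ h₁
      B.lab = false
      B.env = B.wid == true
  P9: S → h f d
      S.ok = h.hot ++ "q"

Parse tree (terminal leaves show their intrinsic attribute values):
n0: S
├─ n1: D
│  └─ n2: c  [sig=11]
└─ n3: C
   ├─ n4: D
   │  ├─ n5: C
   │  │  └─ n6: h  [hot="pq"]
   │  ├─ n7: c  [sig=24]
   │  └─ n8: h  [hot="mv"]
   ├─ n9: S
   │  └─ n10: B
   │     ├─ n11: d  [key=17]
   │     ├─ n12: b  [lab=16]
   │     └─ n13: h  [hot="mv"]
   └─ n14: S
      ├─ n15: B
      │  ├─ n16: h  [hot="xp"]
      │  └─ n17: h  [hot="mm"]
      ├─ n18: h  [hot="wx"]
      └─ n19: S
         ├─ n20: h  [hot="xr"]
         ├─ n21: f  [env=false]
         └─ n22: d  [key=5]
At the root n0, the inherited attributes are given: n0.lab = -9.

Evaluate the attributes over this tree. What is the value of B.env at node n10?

true

1. n0.lab = -9  [given at root]
2. n1.sig = 8  [S.lab * -1 - 1]
3. n2.sig = 11  [terminal]
4. n1.ok = 1  [D.sig - 7]
5. n3.wid = "px"  ["px"]
6. n4.sig = 23  [len(C.wid) + 21]
7. n5.wid = "ym"  ["ym"]
8. n6.hot = "pq"  [terminal]
9. n5.lim = 0  [len(C.wid) - 2]
10. n5.acc = 17  [len(C.wid) + 15]
11. n5.off = -8  [len(h.hot) - 10]
12. n7.sig = 24  [terminal]
13. n8.hot = "mv"  [terminal]
14. n4.ok = 30  [C.off * 2 + 46]
15. n9.lab = 8  [D.ok * 3 - 82]
16. n10.wid = false  [S.lab > 8]
17. n10.key = true  [S.lab > 7]
18. n11.key = 17  [terminal]
19. n12.lab = 16  [terminal]
20. n13.hot = "mv"  [terminal]
21. n10.lab = false  [b.lab > 16]
22. n10.env = true  [B.key == true]
23. n9.ok = "nu"  ["nu"]
24. n14.lab = 4  [D.ok - 26]
25. n15.wid = true  [S₀.lab > 3]
26. n15.key = true  [S₀.lab > 3]
27. n16.hot = "xp"  [terminal]
28. n17.hot = "mm"  [terminal]
29. n15.lab = false  [false]
30. n15.env = true  [B.wid == true]
31. n18.hot = "wx"  [terminal]
32. n19.lab = -6  [-6]
33. n20.hot = "xr"  [terminal]
34. n21.env = false  [terminal]
35. n22.key = 5  [terminal]
36. n19.ok = "xrq"  [h.hot ++ "q"]
37. n14.ok = "q"  [if B.lab then h.hot else "q"]
38. n3.lim = 30  [30]
39. n3.acc = 15  [15]
40. n3.off = -1  [len(C.wid) - 3]
41. n0.ok = "nk"  ["nk"]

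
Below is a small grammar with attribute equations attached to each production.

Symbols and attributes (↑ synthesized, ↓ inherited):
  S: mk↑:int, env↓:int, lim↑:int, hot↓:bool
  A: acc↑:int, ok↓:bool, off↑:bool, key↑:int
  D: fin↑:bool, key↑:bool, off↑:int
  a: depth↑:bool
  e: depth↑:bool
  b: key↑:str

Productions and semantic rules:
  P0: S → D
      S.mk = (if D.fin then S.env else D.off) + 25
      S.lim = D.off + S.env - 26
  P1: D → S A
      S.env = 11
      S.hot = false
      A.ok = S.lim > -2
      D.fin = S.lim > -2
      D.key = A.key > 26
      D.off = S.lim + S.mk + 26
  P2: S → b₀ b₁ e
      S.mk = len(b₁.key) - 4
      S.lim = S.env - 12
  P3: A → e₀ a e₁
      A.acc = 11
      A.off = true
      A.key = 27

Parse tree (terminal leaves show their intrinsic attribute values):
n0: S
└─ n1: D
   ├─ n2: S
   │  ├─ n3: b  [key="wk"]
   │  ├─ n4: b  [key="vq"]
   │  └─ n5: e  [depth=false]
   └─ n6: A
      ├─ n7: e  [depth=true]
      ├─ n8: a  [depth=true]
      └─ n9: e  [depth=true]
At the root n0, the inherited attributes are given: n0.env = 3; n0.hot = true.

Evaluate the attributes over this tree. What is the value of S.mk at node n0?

28

1. n0.env = 3  [given at root]
2. n0.hot = true  [given at root]
3. n2.env = 11  [11]
4. n2.hot = false  [false]
5. n3.key = "wk"  [terminal]
6. n4.key = "vq"  [terminal]
7. n5.depth = false  [terminal]
8. n2.mk = -2  [len(b₁.key) - 4]
9. n2.lim = -1  [S.env - 12]
10. n6.ok = true  [S.lim > -2]
11. n7.depth = true  [terminal]
12. n8.depth = true  [terminal]
13. n9.depth = true  [terminal]
14. n6.acc = 11  [11]
15. n6.off = true  [true]
16. n6.key = 27  [27]
17. n1.fin = true  [S.lim > -2]
18. n1.key = true  [A.key > 26]
19. n1.off = 23  [S.lim + S.mk + 26]
20. n0.mk = 28  [(if D.fin then S.env else D.off) + 25]
21. n0.lim = 0  [D.off + S.env - 26]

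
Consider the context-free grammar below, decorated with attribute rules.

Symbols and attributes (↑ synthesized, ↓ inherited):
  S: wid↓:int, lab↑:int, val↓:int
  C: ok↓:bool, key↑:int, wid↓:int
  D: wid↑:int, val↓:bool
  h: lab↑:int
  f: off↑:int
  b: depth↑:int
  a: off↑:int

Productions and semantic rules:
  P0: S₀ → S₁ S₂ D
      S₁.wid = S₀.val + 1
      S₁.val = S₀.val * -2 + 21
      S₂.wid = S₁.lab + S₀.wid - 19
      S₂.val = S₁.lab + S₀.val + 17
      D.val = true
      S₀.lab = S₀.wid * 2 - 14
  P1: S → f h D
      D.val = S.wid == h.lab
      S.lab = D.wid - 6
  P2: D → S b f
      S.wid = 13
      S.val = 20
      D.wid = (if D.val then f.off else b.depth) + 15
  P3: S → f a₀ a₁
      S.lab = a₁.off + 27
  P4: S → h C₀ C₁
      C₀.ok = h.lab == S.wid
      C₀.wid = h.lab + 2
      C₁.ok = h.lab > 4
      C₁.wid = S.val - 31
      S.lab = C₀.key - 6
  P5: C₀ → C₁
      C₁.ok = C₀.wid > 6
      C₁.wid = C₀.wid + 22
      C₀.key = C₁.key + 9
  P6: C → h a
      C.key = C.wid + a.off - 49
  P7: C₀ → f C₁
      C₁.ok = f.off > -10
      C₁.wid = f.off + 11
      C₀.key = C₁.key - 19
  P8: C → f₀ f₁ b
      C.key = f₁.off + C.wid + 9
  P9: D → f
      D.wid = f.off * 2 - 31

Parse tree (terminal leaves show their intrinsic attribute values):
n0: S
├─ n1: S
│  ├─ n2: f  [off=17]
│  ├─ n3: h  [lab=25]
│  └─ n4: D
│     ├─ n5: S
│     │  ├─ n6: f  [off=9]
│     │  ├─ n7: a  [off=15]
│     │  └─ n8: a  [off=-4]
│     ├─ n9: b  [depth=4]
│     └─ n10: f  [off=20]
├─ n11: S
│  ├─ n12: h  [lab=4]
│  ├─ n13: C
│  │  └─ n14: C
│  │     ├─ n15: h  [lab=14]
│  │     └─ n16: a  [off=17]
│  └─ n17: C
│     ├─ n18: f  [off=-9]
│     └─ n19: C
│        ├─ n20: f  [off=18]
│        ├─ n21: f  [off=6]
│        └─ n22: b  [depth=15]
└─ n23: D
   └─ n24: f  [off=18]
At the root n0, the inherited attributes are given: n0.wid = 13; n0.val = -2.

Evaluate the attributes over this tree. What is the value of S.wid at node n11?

7

1. n0.wid = 13  [given at root]
2. n0.val = -2  [given at root]
3. n1.wid = -1  [S₀.val + 1]
4. n1.val = 25  [S₀.val * -2 + 21]
5. n2.off = 17  [terminal]
6. n3.lab = 25  [terminal]
7. n4.val = false  [S.wid == h.lab]
8. n5.wid = 13  [13]
9. n5.val = 20  [20]
10. n6.off = 9  [terminal]
11. n7.off = 15  [terminal]
12. n8.off = -4  [terminal]
13. n5.lab = 23  [a₁.off + 27]
14. n9.depth = 4  [terminal]
15. n10.off = 20  [terminal]
16. n4.wid = 19  [(if D.val then f.off else b.depth) + 15]
17. n1.lab = 13  [D.wid - 6]
18. n11.wid = 7  [S₁.lab + S₀.wid - 19]
19. n11.val = 28  [S₁.lab + S₀.val + 17]
20. n12.lab = 4  [terminal]
21. n13.ok = false  [h.lab == S.wid]
22. n13.wid = 6  [h.lab + 2]
23. n14.ok = false  [C₀.wid > 6]
24. n14.wid = 28  [C₀.wid + 22]
25. n15.lab = 14  [terminal]
26. n16.off = 17  [terminal]
27. n14.key = -4  [C.wid + a.off - 49]
28. n13.key = 5  [C₁.key + 9]
29. n17.ok = false  [h.lab > 4]
30. n17.wid = -3  [S.val - 31]
31. n18.off = -9  [terminal]
32. n19.ok = true  [f.off > -10]
33. n19.wid = 2  [f.off + 11]
34. n20.off = 18  [terminal]
35. n21.off = 6  [terminal]
36. n22.depth = 15  [terminal]
37. n19.key = 17  [f₁.off + C.wid + 9]
38. n17.key = -2  [C₁.key - 19]
39. n11.lab = -1  [C₀.key - 6]
40. n23.val = true  [true]
41. n24.off = 18  [terminal]
42. n23.wid = 5  [f.off * 2 - 31]
43. n0.lab = 12  [S₀.wid * 2 - 14]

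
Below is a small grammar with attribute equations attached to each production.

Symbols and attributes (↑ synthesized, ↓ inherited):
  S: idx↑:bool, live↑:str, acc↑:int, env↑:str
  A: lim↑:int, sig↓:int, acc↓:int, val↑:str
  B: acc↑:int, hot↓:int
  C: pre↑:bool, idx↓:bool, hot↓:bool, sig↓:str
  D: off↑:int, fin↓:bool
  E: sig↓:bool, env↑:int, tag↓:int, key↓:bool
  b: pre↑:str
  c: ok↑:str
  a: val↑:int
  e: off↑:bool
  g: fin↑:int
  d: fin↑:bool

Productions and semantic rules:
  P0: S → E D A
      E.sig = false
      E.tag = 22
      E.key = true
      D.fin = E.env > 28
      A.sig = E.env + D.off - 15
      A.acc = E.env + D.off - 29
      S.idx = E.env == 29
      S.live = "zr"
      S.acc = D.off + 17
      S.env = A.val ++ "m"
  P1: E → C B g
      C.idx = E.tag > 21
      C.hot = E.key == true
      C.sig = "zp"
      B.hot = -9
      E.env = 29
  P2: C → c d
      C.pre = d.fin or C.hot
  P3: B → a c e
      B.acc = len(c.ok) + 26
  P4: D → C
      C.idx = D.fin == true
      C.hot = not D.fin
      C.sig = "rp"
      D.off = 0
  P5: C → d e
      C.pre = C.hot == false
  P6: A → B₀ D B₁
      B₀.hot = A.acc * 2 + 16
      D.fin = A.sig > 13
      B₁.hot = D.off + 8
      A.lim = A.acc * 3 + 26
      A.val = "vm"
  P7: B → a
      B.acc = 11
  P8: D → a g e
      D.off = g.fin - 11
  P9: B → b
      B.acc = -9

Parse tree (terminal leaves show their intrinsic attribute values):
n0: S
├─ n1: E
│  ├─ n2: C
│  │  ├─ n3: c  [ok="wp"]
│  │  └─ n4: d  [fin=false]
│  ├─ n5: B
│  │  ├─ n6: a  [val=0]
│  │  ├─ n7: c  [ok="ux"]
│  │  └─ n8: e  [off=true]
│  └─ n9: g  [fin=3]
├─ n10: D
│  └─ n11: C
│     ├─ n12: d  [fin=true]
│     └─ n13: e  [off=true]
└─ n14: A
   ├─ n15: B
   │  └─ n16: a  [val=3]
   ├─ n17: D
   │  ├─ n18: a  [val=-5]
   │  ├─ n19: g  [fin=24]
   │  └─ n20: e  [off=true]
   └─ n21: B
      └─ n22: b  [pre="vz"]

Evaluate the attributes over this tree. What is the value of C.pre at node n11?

1. n1.sig = false  [false]
2. n1.tag = 22  [22]
3. n1.key = true  [true]
4. n2.idx = true  [E.tag > 21]
5. n2.hot = true  [E.key == true]
6. n2.sig = "zp"  ["zp"]
7. n3.ok = "wp"  [terminal]
8. n4.fin = false  [terminal]
9. n2.pre = true  [d.fin or C.hot]
10. n5.hot = -9  [-9]
11. n6.val = 0  [terminal]
12. n7.ok = "ux"  [terminal]
13. n8.off = true  [terminal]
14. n5.acc = 28  [len(c.ok) + 26]
15. n9.fin = 3  [terminal]
16. n1.env = 29  [29]
17. n10.fin = true  [E.env > 28]
18. n11.idx = true  [D.fin == true]
19. n11.hot = false  [not D.fin]
20. n11.sig = "rp"  ["rp"]
21. n12.fin = true  [terminal]
22. n13.off = true  [terminal]
23. n11.pre = true  [C.hot == false]
24. n10.off = 0  [0]
25. n14.sig = 14  [E.env + D.off - 15]
26. n14.acc = 0  [E.env + D.off - 29]
27. n15.hot = 16  [A.acc * 2 + 16]
28. n16.val = 3  [terminal]
29. n15.acc = 11  [11]
30. n17.fin = true  [A.sig > 13]
31. n18.val = -5  [terminal]
32. n19.fin = 24  [terminal]
33. n20.off = true  [terminal]
34. n17.off = 13  [g.fin - 11]
35. n21.hot = 21  [D.off + 8]
36. n22.pre = "vz"  [terminal]
37. n21.acc = -9  [-9]
38. n14.lim = 26  [A.acc * 3 + 26]
39. n14.val = "vm"  ["vm"]
40. n0.idx = true  [E.env == 29]
41. n0.live = "zr"  ["zr"]
42. n0.acc = 17  [D.off + 17]
43. n0.env = "vmm"  [A.val ++ "m"]

true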